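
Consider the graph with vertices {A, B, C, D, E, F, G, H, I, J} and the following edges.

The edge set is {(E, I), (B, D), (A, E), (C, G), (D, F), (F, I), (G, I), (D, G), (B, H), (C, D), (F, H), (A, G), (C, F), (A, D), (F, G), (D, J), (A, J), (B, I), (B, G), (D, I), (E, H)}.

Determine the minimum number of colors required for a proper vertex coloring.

C, D, F, G are pairwise adjacent (a clique of size 4), so at least 4 colors are needed.
One proper 4-coloring: A=3, B=3, C=4, D=1, E=2, F=3, G=2, H=1, I=4, J=2. Each edge has distinct colors on its endpoints.

4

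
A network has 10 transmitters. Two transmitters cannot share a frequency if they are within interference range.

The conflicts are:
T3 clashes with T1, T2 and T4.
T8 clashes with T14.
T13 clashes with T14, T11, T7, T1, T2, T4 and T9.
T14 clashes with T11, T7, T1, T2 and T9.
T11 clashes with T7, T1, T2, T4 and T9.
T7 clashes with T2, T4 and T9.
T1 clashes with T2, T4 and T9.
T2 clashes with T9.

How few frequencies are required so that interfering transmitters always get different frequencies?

6

T13, T14, T11, T7, T2, T9 are mutually in conflict, so at least 6 frequencies are needed.
6 frequencies suffice: T3=4, T8=2, T13=4, T14=1, T11=5, T7=2, T1=2, T2=3, T4=1, T9=6. Every pair that conflicts lands in different frequencies.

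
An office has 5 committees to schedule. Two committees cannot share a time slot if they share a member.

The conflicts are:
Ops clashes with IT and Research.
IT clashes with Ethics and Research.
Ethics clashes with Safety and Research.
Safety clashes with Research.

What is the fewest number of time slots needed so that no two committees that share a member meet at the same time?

IT, Ethics, Research all conflict with each other, so at least 3 time slots are needed.
3 time slots suffice: time slot 1 → {Research}; time slot 2 → {Ops, Ethics}; time slot 3 → {IT, Safety}. No two conflicting committees share a time slot.

3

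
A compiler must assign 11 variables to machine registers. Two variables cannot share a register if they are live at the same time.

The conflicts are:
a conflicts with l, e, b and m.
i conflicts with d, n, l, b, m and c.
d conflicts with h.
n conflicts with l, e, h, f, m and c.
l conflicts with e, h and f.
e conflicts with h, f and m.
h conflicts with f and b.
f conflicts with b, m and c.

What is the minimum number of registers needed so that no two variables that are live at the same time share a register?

5

n, l, e, h, f all conflict with each other, so at least 5 registers are needed.
5 registers suffice: register 1 → {a, d, n}; register 2 → {i, f}; register 3 → {h, m, c}; register 4 → {e, b}; register 5 → {l}. Every pair that conflicts lands in different registers.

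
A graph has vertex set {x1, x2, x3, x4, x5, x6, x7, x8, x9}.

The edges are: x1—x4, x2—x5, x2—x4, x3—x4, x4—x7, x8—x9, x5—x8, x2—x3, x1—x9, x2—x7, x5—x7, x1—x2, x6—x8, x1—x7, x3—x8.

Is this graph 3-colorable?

x1, x2, x4, x7 form a clique, so at least 4 colors are needed.
So 3 colors are not enough.

No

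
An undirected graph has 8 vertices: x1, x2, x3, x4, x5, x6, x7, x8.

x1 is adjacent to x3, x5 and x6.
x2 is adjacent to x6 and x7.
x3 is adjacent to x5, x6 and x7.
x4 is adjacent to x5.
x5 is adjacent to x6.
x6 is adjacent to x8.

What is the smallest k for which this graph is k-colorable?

4

x1, x3, x5, x6 form a clique, so at least 4 colors are needed.
One proper 4-coloring: x1=4, x2=2, x3=3, x4=1, x5=2, x6=1, x7=1, x8=2. Each edge has distinct colors on its endpoints.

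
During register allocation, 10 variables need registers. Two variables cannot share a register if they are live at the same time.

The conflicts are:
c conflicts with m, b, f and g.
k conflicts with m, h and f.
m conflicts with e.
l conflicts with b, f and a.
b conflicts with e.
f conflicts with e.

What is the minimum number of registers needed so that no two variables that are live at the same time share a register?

l and a conflict, so at least 2 registers are needed.
A valid assignment using 2 registers: c=1, k=1, m=2, l=1, b=2, h=2, f=2, g=2, e=1, a=2. Every pair that conflicts lands in different registers.

2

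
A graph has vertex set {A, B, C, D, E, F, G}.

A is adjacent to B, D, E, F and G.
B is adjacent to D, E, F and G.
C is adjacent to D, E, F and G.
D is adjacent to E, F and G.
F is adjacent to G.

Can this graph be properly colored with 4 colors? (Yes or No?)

A, B, D, F, G are mutually adjacent (a clique of size 5), so at least 5 colors are needed.
So 4 colors are not enough.

No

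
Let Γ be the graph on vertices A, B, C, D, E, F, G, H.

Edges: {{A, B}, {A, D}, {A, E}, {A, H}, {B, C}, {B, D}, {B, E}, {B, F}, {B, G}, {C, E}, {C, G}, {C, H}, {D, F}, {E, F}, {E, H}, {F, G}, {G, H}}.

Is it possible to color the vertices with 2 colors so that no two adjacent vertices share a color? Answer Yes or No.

No

C, G, H form a triangle, so at least 3 colors are needed.
So 2 colors are not enough.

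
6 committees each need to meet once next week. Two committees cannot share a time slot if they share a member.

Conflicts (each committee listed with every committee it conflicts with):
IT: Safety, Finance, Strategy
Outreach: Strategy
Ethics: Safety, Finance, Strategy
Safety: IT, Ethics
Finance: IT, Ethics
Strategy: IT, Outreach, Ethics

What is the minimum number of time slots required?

IT and Safety conflict, so at least 2 time slots are needed.
Using 2 time slots: IT=1, Outreach=1, Ethics=1, Safety=2, Finance=2, Strategy=2. Every pair that conflicts lands in different time slots.

2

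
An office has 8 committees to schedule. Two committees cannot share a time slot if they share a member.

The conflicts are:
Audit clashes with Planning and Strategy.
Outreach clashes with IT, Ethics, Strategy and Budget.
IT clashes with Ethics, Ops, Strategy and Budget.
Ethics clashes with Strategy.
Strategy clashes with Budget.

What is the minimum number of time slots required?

Outreach, IT, Ethics, Strategy are mutually in conflict, so at least 4 time slots are needed.
A valid assignment using 4 time slots: Audit=2, Planning=1, Outreach=3, IT=2, Ethics=4, Ops=1, Strategy=1, Budget=4. Every pair that conflicts lands in different time slots.

4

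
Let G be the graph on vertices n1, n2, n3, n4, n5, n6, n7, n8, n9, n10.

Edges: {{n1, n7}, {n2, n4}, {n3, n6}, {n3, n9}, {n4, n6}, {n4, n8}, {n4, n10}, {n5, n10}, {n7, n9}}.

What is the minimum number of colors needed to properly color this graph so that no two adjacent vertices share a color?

n5 and n10 are adjacent, so at least 2 colors are needed.
2 colors suffice: color red → {n3, n4, n5, n7}; color blue → {n1, n2, n6, n8, n9, n10}. Every edge joins two different colors.

2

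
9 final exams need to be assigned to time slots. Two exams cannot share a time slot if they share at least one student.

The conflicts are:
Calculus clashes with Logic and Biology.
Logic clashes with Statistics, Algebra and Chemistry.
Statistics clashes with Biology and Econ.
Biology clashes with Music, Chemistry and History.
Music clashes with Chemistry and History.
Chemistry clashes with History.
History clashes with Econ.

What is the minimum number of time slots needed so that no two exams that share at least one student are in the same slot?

Biology, Music, Chemistry, History are mutually in conflict, so at least 4 time slots are needed.
4 time slots suffice: time slot 1 → {Logic, Biology, Econ}; time slot 2 → {Calculus, Statistics, Algebra, History}; time slot 3 → {Chemistry}; time slot 4 → {Music}. Each listed conflict is separated.

4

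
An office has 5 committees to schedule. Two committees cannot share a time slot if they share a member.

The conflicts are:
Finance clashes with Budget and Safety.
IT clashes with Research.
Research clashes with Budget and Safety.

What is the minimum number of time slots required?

2

Research and Safety conflict, so at least 2 time slots are needed.
2 time slots suffice: time slot 1 → {Finance, Research}; time slot 2 → {IT, Budget, Safety}. Each listed conflict is separated.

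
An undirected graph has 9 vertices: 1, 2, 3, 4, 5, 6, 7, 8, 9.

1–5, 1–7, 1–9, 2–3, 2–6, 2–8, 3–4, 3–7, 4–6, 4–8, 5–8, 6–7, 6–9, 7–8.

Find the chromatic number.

2

3 and 7 are adjacent, so at least 2 colors are needed.
2 colors suffice: color red → {2, 4, 5, 7, 9}; color blue → {1, 3, 6, 8}. Each edge has distinct colors on its endpoints.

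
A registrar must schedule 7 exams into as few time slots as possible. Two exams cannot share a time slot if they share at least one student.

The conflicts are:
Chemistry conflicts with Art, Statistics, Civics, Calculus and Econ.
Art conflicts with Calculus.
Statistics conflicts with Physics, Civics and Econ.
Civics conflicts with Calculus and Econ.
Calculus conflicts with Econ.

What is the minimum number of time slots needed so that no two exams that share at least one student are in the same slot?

4

Chemistry, Statistics, Civics, Econ pairwise conflict, so at least 4 time slots are needed.
A valid assignment using 4 time slots: Chemistry=1, Art=3, Statistics=2, Physics=1, Civics=3, Calculus=2, Econ=4. No two conflicting exams share a time slot.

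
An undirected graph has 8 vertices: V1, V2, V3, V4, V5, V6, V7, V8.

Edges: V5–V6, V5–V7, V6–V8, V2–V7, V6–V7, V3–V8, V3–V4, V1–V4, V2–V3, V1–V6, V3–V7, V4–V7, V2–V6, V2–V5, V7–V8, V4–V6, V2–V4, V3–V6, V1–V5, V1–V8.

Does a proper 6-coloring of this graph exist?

The chromatic number is 5. V2, V3, V4, V6, V7 form a clique, so at least 5 colors are needed.
5 colors suffice: color 1 → {V6}; color 2 → {V1, V7}; color 3 → {V2, V8}; color 4 → {V3, V5}; color 5 → {V4}.
Since 6 ≥ 5, a proper 6-coloring certainly exists.

Yes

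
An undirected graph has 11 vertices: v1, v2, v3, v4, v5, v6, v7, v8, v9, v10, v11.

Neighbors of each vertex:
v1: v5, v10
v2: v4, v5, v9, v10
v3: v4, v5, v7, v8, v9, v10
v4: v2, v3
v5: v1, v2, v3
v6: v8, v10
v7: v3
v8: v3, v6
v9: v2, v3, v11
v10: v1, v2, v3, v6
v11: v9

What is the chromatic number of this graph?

v9 and v11 are adjacent, so at least 2 colors are needed.
2 colors suffice: color 1 → {v1, v2, v3, v6, v11}; color 2 → {v4, v5, v7, v8, v9, v10}. No two adjacent vertices share a color.

2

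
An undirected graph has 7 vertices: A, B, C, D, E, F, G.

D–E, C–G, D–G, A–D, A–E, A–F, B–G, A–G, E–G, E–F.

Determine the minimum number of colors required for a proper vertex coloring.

A, D, E, G are mutually adjacent (a clique of size 4), so at least 4 colors are needed.
4 colors suffice: color 1 → {F, G}; color 2 → {B, C, E}; color 3 → {A}; color 4 → {D}. Every edge joins two different colors.

4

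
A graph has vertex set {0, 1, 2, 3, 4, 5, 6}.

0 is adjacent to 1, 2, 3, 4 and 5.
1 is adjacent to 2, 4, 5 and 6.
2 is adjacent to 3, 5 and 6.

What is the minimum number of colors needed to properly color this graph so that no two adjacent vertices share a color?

0, 1, 2, 5 are pairwise adjacent (a clique of size 4), so at least 4 colors are needed.
One proper 4-coloring: 0=red, 1=green, 2=blue, 3=green, 4=blue, 5=yellow, 6=red. No two adjacent vertices share a color.

4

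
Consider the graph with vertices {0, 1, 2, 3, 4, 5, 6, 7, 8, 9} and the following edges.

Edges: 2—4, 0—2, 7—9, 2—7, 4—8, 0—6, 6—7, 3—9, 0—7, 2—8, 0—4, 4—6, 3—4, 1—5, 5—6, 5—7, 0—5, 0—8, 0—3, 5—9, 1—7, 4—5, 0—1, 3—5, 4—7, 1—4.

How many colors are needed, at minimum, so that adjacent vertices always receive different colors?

0, 1, 4, 5, 7 are mutually adjacent (a clique of size 5), so at least 5 colors are needed.
A valid assignment using 5 colors: 0=blue, 1=purple, 2=green, 3=yellow, 4=red, 5=green, 6=purple, 7=yellow, 8=yellow, 9=red. Each edge has distinct colors on its endpoints.

5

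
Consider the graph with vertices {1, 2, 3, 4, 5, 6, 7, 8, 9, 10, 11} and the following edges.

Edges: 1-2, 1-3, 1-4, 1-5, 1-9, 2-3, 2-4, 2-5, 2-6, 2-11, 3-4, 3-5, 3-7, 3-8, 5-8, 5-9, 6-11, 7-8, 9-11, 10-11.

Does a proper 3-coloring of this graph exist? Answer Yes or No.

No

1, 2, 3, 5 are pairwise adjacent (a clique of size 4), so at least 4 colors are needed.
So 3 colors are not enough.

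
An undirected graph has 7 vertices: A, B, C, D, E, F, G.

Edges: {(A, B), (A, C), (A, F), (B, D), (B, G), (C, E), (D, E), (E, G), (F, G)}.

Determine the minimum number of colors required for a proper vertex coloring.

The cycle F-A-C-E-G-F has odd length 5, so it cannot be 2-colored; at least 3 colors are needed.
3 colors suffice: A=1, B=3, C=2, D=2, E=1, F=3, G=2. Every edge joins two different colors.

3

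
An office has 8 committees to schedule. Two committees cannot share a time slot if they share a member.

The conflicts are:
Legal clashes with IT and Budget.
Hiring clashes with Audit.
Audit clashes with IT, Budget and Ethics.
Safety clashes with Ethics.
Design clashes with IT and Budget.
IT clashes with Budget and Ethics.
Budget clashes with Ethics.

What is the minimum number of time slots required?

4

Audit, IT, Budget, Ethics are mutually in conflict, so at least 4 time slots are needed.
4 time slots suffice: time slot 1 → {Hiring, Safety, Budget}; time slot 2 → {IT}; time slot 3 → {Legal, Design, Ethics}; time slot 4 → {Audit}. Every pair that conflicts lands in different time slots.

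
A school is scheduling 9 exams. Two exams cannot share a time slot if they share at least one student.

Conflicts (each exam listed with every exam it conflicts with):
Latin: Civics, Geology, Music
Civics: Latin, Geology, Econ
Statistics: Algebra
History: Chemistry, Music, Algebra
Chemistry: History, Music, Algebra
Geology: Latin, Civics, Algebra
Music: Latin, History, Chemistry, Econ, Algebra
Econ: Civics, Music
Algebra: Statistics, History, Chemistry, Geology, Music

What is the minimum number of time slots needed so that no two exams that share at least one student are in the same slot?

4

History, Chemistry, Music, Algebra pairwise conflict, so at least 4 time slots are needed.
A valid assignment using 4 time slots: Latin=2, Civics=1, Statistics=1, History=3, Chemistry=4, Geology=3, Music=1, Econ=2, Algebra=2. Each listed conflict is separated.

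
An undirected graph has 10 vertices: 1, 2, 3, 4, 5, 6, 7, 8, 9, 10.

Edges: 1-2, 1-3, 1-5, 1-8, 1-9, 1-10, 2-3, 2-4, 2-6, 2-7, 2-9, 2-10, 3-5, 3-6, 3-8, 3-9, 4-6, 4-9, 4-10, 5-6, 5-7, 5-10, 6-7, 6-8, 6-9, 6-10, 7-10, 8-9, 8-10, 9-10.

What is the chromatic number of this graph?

5

2, 4, 6, 9, 10 are pairwise adjacent (a clique of size 5), so at least 5 colors are needed.
5 colors suffice: color red → {1, 6}; color blue → {3, 10}; color green → {2, 5, 8}; color yellow → {7, 9}; color purple → {4}. No two adjacent vertices share a color.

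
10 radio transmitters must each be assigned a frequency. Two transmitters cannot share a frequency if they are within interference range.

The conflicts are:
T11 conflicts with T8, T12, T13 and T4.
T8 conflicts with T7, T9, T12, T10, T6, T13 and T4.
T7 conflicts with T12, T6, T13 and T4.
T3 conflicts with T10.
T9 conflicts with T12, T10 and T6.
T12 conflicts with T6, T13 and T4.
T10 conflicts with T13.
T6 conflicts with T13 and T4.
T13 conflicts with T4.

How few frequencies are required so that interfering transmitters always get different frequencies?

T8, T7, T12, T6, T13, T4 pairwise conflict, so at least 6 frequencies are needed.
6 frequencies suffice: frequency 1 → {T8, T3}; frequency 2 → {T12, T10}; frequency 3 → {T9, T13}; frequency 4 → {T11, T6}; frequency 5 → {T4}; frequency 6 → {T7}. No two conflicting transmitters share a frequency.

6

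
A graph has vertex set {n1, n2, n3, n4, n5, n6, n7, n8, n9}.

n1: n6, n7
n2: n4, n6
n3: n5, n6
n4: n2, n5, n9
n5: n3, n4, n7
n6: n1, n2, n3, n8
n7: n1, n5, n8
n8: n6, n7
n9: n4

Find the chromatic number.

3

The cycle n7-n5-n3-n6-n8-n7 has odd length 5, so it cannot be 2-colored; at least 3 colors are needed.
One proper 3-coloring: n1=3, n2=3, n3=2, n4=2, n5=1, n6=1, n7=2, n8=3, n9=1. No two adjacent vertices share a color.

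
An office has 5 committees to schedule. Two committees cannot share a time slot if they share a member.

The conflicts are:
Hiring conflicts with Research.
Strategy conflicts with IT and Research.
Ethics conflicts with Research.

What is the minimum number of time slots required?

2

Strategy and IT conflict, so at least 2 time slots are needed.
2 time slots suffice: Hiring=2, Strategy=2, Ethics=2, IT=1, Research=1. No two conflicting committees share a time slot.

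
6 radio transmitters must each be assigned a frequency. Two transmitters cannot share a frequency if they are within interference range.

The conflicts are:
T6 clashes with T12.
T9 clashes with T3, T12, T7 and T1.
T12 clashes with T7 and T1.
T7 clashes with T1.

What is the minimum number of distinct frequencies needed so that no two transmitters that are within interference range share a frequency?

4

T9, T12, T7, T1 are mutually in conflict, so at least 4 frequencies are needed.
A valid assignment using 4 frequencies: T6=1, T9=1, T3=2, T12=2, T7=4, T1=3. No two conflicting transmitters share a frequency.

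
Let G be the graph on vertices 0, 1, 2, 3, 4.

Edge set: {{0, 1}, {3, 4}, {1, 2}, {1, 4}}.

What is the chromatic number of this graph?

0 and 1 are adjacent, so at least 2 colors are needed.
2 colors suffice: color red → {1, 3}; color blue → {0, 2, 4}. Every edge joins two different colors.

2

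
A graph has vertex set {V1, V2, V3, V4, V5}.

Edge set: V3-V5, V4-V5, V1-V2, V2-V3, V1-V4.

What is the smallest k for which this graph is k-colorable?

3

The cycle V3-V2-V1-V4-V5-V3 has odd length 5, so it cannot be 2-colored; at least 3 colors are needed.
3 colors suffice: color 1 → {V1, V5}; color 2 → {V2, V4}; color 3 → {V3}. No two adjacent vertices share a color.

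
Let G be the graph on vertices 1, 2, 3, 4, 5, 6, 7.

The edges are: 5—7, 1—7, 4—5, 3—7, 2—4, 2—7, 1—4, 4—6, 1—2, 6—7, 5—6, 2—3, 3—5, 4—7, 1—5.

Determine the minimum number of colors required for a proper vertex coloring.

4

1, 4, 5, 7 are mutually adjacent (a clique of size 4), so at least 4 colors are needed.
4 colors suffice: color a → {7}; color b → {3, 4}; color c → {2, 5}; color d → {1, 6}. Each edge has distinct colors on its endpoints.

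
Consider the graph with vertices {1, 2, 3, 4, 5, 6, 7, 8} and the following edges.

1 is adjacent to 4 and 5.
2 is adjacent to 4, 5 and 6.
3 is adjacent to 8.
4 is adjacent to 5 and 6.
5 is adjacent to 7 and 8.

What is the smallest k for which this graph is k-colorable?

3

2, 4, 5 are mutually adjacent, so at least 3 colors are needed.
A valid assignment using 3 colors: 1=green, 2=green, 3=red, 4=blue, 5=red, 6=red, 7=blue, 8=blue. Each edge has distinct colors on its endpoints.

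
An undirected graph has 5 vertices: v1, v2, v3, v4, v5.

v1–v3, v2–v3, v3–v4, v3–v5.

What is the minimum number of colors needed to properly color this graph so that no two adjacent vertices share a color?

2

v3 and v5 are adjacent, so at least 2 colors are needed.
2 colors suffice: color 1 → {v3}; color 2 → {v1, v2, v4, v5}. No two adjacent vertices share a color.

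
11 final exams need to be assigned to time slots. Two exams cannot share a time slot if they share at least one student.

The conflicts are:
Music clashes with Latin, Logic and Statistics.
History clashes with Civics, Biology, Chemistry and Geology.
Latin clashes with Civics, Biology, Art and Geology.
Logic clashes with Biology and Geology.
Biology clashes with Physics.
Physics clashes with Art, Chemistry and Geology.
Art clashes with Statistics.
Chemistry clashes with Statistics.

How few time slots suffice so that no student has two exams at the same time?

2

Chemistry and Statistics conflict, so at least 2 time slots are needed.
2 time slots suffice: time slot 1 → {History, Latin, Logic, Physics, Statistics}; time slot 2 → {Music, Civics, Biology, Art, Chemistry, Geology}. Each listed conflict is separated.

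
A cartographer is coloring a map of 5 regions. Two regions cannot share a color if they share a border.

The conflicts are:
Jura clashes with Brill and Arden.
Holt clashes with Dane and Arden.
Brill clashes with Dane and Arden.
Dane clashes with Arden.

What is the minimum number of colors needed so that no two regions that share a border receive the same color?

3

Holt, Dane, Arden are mutually in conflict, so at least 3 colors are needed.
3 colors suffice: color 1 → {Arden}; color 2 → {Jura, Dane}; color 3 → {Holt, Brill}. Each listed conflict is separated.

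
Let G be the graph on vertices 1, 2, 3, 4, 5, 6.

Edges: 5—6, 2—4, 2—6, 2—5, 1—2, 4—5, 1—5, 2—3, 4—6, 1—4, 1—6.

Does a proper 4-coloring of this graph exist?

1, 2, 4, 5, 6 form a clique, so at least 5 colors are needed.
So 4 colors are not enough.

No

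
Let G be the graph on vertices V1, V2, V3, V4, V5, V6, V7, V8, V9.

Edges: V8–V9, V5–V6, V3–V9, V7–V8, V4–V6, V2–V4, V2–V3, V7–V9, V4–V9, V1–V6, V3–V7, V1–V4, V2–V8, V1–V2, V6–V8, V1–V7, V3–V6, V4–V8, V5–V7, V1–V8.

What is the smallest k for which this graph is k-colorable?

4

V1, V2, V4, V8 are pairwise adjacent (a clique of size 4), so at least 4 colors are needed.
4 colors suffice: V1=4, V2=3, V3=1, V4=2, V5=1, V6=3, V7=2, V8=1, V9=3. No two adjacent vertices share a color.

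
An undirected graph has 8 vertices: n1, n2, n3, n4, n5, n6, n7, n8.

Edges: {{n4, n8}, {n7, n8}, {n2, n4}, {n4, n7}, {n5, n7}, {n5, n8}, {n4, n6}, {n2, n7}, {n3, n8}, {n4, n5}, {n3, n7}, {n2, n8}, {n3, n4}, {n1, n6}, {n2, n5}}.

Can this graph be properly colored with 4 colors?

No

n2, n4, n5, n7, n8 form a clique, so at least 5 colors are needed.
So 4 colors are not enough.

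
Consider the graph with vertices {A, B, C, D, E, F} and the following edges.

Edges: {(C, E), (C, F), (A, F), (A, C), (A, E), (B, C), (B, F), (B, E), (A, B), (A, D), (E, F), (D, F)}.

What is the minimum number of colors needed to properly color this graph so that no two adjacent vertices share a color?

5

A, B, C, E, F form a clique, so at least 5 colors are needed.
5 colors suffice: color 1 → {A}; color 2 → {F}; color 3 → {D, E}; color 4 → {B}; color 5 → {C}. Every edge joins two different colors.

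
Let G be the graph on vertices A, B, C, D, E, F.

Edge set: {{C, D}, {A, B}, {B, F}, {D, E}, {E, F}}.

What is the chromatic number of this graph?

2

D and E are adjacent, so at least 2 colors are needed.
A valid assignment using 2 colors: A=1, B=2, C=2, D=1, E=2, F=1. No two adjacent vertices share a color.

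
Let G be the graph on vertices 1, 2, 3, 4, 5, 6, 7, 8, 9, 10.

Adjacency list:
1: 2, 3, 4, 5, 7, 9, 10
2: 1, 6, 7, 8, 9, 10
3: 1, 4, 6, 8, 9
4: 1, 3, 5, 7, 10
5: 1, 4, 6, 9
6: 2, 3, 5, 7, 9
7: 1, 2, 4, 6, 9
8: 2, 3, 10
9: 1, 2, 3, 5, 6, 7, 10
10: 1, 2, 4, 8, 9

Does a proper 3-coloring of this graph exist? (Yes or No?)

No

1, 2, 9, 10 are pairwise adjacent (a clique of size 4), so at least 4 colors are needed.
So 3 colors are not enough.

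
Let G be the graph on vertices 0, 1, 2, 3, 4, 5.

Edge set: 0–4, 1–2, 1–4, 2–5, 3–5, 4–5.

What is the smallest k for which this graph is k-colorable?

3 and 5 are adjacent, so at least 2 colors are needed.
One proper 2-coloring: 0=b, 1=b, 2=a, 3=a, 4=a, 5=b. Every edge joins two different colors.

2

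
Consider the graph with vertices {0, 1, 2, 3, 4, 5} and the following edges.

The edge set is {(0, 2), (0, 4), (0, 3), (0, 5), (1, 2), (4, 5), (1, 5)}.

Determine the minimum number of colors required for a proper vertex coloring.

0, 4, 5 form a triangle, so at least 3 colors are needed.
A valid assignment using 3 colors: 0=red, 1=red, 2=blue, 3=blue, 4=green, 5=blue. No two adjacent vertices share a color.

3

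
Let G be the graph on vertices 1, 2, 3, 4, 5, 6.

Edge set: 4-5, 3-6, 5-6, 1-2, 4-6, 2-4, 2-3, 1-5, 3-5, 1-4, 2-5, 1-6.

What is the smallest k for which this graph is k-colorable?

4

1, 2, 4, 5 form a clique, so at least 4 colors are needed.
4 colors suffice: color a → {5}; color b → {2, 6}; color c → {3, 4}; color d → {1}. Each edge has distinct colors on its endpoints.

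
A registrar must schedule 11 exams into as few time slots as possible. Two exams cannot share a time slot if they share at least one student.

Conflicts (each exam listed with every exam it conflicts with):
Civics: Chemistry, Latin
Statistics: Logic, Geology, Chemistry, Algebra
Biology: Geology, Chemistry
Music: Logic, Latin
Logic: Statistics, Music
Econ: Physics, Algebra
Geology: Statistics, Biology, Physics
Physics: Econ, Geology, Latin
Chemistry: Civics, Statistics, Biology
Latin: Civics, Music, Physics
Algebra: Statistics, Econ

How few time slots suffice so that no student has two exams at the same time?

The cycle Statistics-Algebra-Econ-Physics-Geology-Statistics has odd length 5, so it cannot be 2-colored; at least 3 time slots are needed.
3 time slots suffice: Civics=3, Statistics=1, Biology=1, Music=3, Logic=2, Econ=1, Geology=3, Physics=2, Chemistry=2, Latin=1, Algebra=2. Every pair that conflicts lands in different time slots.

3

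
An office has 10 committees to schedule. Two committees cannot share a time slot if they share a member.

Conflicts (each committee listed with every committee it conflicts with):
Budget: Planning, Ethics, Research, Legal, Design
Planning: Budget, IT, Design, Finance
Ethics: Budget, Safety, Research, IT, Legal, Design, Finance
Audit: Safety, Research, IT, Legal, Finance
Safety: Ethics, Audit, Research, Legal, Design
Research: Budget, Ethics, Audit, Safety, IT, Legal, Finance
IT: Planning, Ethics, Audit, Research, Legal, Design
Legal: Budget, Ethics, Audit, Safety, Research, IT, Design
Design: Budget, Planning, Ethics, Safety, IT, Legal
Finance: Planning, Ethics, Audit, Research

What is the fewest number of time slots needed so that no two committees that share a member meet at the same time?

4

Budget, Ethics, Research, Legal are mutually in conflict, so at least 4 time slots are needed.
4 time slots suffice: Budget=4, Planning=2, Ethics=3, Audit=3, Safety=4, Research=1, IT=4, Legal=2, Design=1, Finance=4. Every pair that conflicts lands in different time slots.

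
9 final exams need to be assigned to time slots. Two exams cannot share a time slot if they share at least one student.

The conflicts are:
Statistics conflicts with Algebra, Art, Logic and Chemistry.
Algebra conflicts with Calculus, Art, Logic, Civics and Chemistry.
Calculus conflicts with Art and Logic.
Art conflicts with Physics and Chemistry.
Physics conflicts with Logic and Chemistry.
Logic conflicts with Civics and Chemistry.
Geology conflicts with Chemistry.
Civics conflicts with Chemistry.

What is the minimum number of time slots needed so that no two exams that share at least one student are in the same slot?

4

Algebra, Logic, Civics, Chemistry all conflict with each other, so at least 4 time slots are needed.
4 time slots suffice: time slot 1 → {Calculus, Chemistry}; time slot 2 → {Art, Logic, Geology}; time slot 3 → {Algebra, Physics}; time slot 4 → {Statistics, Civics}. Each listed conflict is separated.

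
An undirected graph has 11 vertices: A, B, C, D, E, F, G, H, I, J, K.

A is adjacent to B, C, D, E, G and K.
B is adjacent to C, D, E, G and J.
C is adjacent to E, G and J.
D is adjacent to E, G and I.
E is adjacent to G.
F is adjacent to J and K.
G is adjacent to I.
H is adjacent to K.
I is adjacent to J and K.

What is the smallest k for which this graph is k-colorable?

5

A, B, C, E, G form a clique, so at least 5 colors are needed.
5 colors suffice: color 1 → {G, J, K}; color 2 → {A, F, H, I}; color 3 → {B}; color 4 → {E}; color 5 → {C, D}. Each edge has distinct colors on its endpoints.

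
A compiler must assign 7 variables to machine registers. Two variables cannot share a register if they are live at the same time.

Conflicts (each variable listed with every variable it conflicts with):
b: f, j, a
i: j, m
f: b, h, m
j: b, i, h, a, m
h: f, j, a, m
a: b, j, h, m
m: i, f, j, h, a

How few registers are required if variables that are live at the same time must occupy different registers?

4

j, h, a, m are mutually in conflict, so at least 4 registers are needed.
A valid assignment using 4 registers: b=1, i=3, f=2, j=2, h=3, a=4, m=1. Every pair that conflicts lands in different registers.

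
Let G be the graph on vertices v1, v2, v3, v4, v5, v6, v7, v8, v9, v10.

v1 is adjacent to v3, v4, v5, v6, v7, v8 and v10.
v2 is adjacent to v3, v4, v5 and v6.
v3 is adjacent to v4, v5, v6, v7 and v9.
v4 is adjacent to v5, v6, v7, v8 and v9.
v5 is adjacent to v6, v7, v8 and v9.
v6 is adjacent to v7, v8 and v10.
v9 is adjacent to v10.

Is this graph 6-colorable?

Yes

The chromatic number is 6. v1, v3, v4, v5, v6, v7 form a clique, so at least 6 colors are needed.
6 colors suffice: color 1 → {v5, v10}; color 2 → {v4}; color 3 → {v6, v9}; color 4 → {v1, v2}; color 5 → {v3, v8}; color 6 → {v7}.
That is already a proper 6-coloring.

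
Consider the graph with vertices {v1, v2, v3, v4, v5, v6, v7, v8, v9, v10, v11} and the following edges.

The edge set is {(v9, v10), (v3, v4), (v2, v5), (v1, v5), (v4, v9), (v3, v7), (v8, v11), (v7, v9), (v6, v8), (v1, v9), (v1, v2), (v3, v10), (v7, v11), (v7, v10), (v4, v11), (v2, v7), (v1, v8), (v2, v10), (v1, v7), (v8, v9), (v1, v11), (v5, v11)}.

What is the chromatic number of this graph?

v1, v8, v9 form a triangle, so at least 3 colors are needed.
3 colors suffice: color red → {v1, v4, v6, v10}; color blue → {v5, v7, v8}; color green → {v2, v3, v9, v11}. No two adjacent vertices share a color.

3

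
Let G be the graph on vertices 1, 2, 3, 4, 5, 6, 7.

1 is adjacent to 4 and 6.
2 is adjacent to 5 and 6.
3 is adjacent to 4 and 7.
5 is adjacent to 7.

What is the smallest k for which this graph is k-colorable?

3

The cycle 1-4-3-7-5-2-6-1 has odd length 7, so it cannot be 2-colored; at least 3 colors are needed.
3 colors suffice: color red → {4, 6, 7}; color blue → {1, 2, 3}; color green → {5}. Each edge has distinct colors on its endpoints.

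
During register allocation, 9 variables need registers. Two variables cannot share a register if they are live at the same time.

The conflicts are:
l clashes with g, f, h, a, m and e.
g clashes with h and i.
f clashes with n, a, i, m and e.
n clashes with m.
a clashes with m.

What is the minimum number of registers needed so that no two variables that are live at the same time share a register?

4

l, f, a, m are mutually in conflict, so at least 4 registers are needed.
4 registers suffice: register 1 → {l, n, i}; register 2 → {g, f}; register 3 → {h, m, e}; register 4 → {a}. Every pair that conflicts lands in different registers.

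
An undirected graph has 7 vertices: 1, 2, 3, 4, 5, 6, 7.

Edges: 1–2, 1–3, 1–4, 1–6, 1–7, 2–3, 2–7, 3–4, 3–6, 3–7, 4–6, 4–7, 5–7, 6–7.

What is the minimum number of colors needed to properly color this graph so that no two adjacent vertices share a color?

5

1, 3, 4, 6, 7 are pairwise adjacent (a clique of size 5), so at least 5 colors are needed.
5 colors suffice: color red → {7}; color blue → {1, 5}; color green → {3}; color yellow → {2, 4}; color purple → {6}. Each edge has distinct colors on its endpoints.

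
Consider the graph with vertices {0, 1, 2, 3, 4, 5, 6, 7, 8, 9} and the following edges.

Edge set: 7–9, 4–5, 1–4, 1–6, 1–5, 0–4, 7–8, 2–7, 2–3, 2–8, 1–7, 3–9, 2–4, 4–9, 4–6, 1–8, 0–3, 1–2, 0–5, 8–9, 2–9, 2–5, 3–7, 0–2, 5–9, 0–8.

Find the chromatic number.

4

1, 2, 4, 5 are mutually adjacent (a clique of size 4), so at least 4 colors are needed.
4 colors suffice: 0=c, 1=c, 2=a, 3=d, 4=b, 5=d, 6=a, 7=b, 8=d, 9=c. Every edge joins two different colors.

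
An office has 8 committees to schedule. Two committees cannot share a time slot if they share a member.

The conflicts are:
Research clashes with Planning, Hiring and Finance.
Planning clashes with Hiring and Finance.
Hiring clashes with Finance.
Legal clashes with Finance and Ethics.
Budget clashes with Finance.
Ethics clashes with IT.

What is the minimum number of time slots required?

Research, Planning, Hiring, Finance pairwise conflict, so at least 4 time slots are needed.
4 time slots suffice: time slot 1 → {Finance, Ethics}; time slot 2 → {Planning, Legal, Budget, IT}; time slot 3 → {Research}; time slot 4 → {Hiring}. No two conflicting committees share a time slot.

4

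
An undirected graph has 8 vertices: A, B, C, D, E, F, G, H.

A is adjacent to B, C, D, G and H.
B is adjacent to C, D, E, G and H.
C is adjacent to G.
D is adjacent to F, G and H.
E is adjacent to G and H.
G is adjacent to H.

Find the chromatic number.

5

A, B, D, G, H are pairwise adjacent (a clique of size 5), so at least 5 colors are needed.
5 colors suffice: color 1 → {B, F}; color 2 → {G}; color 3 → {A, E}; color 4 → {C, D}; color 5 → {H}. Every edge joins two different colors.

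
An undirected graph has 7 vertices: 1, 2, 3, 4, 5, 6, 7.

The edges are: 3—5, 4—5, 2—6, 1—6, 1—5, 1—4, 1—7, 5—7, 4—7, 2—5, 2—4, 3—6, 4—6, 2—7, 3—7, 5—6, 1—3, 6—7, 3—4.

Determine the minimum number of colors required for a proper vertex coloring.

6

1, 3, 4, 5, 6, 7 are mutually adjacent (a clique of size 6), so at least 6 colors are needed.
6 colors suffice: 1=orange, 2=purple, 3=purple, 4=yellow, 5=blue, 6=green, 7=red. Each edge has distinct colors on its endpoints.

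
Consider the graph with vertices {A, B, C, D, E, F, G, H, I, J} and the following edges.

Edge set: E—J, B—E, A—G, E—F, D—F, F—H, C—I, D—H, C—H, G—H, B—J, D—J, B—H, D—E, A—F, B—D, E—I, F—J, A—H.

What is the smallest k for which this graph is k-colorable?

4

D, E, F, J are mutually adjacent (a clique of size 4), so at least 4 colors are needed.
One proper 4-coloring: A=3, B=2, C=2, D=3, E=1, F=2, G=2, H=1, I=3, J=4. Each edge has distinct colors on its endpoints.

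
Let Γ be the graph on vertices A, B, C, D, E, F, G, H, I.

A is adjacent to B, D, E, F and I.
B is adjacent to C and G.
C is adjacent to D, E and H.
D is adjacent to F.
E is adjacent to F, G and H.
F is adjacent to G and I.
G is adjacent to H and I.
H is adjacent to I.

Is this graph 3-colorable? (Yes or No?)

The chromatic number is 3. A, F, I are mutually adjacent, so at least 3 colors are needed.
3 colors suffice: color red → {A, C, G}; color blue → {B, F, H}; color green → {D, E, I}.
That is already a proper 3-coloring.

Yes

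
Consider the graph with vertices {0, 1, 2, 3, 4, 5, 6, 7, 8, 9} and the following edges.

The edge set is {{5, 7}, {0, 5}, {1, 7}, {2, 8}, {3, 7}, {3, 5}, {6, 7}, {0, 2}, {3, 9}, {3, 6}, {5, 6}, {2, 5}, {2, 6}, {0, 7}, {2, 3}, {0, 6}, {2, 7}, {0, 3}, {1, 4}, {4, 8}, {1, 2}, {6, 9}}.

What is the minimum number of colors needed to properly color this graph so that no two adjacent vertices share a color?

0, 2, 3, 5, 6, 7 are mutually adjacent (a clique of size 6), so at least 6 colors are needed.
6 colors suffice: color a → {2, 4, 9}; color b → {1, 3, 8}; color c → {6}; color d → {7}; color e → {5}; color f → {0}. No two adjacent vertices share a color.

6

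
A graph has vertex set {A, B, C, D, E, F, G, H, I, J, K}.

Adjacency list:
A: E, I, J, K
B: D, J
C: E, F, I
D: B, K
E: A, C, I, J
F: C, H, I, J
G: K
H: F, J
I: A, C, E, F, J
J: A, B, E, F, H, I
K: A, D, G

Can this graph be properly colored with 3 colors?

A, E, I, J are pairwise adjacent (a clique of size 4), so at least 4 colors are needed.
So 3 colors are not enough.

No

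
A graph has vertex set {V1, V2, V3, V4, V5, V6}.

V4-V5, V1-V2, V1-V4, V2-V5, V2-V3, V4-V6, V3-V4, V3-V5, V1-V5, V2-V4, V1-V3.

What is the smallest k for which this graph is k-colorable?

V1, V2, V3, V4, V5 are mutually adjacent (a clique of size 5), so at least 5 colors are needed.
5 colors suffice: color 1 → {V4}; color 2 → {V1, V6}; color 3 → {V2}; color 4 → {V5}; color 5 → {V3}. Every edge joins two different colors.

5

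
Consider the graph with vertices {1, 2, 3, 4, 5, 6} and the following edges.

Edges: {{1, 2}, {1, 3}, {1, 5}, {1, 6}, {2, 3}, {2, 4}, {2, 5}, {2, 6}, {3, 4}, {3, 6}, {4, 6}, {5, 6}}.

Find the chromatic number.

1, 2, 5, 6 form a clique, so at least 4 colors are needed.
4 colors suffice: 1=green, 2=red, 3=yellow, 4=green, 5=yellow, 6=blue. Each edge has distinct colors on its endpoints.

4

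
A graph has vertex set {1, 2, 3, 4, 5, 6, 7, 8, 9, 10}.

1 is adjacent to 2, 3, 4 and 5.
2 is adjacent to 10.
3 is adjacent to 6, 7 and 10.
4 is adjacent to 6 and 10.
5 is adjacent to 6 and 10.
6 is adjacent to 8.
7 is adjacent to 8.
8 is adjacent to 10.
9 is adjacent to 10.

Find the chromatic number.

3 and 7 are adjacent, so at least 2 colors are needed.
2 colors suffice: color red → {1, 6, 7, 10}; color blue → {2, 3, 4, 5, 8, 9}. Every edge joins two different colors.

2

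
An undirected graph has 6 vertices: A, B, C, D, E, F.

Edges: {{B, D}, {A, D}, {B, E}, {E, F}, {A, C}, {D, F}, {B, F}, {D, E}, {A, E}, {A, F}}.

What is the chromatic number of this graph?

4

B, D, E, F are pairwise adjacent (a clique of size 4), so at least 4 colors are needed.
One proper 4-coloring: A=4, B=4, C=1, D=2, E=1, F=3. Every edge joins two different colors.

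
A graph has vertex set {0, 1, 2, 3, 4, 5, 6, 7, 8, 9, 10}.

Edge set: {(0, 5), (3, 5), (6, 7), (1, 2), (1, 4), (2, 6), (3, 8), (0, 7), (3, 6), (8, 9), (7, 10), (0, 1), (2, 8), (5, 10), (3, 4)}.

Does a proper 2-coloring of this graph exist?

No

The cycle 3-6-2-1-4-3 has odd length 5, so it cannot be 2-colored; at least 3 colors are needed.
So 2 colors are not enough.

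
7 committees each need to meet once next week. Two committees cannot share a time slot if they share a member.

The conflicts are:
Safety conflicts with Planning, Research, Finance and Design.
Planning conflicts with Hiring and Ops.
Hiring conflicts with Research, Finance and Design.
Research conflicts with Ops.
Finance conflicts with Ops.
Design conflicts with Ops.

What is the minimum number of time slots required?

2

Planning and Ops conflict, so at least 2 time slots are needed.
A valid assignment using 2 time slots: Safety=1, Planning=2, Hiring=1, Research=2, Finance=2, Design=2, Ops=1. Every pair that conflicts lands in different time slots.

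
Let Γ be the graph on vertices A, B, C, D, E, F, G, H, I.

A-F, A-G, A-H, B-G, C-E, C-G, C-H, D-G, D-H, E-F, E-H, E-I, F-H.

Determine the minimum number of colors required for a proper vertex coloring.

A, F, H are pairwise adjacent, so at least 3 colors are needed.
3 colors suffice: A=2, B=2, C=3, D=2, E=2, F=3, G=1, H=1, I=1. Every edge joins two different colors.

3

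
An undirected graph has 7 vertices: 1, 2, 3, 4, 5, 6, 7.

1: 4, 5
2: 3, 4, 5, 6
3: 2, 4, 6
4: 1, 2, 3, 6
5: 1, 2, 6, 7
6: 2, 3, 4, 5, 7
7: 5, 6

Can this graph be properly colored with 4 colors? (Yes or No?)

Yes

The chromatic number is 4. 2, 3, 4, 6 are mutually adjacent (a clique of size 4), so at least 4 colors are needed.
A valid assignment using 4 colors: 1=red, 2=blue, 3=yellow, 4=green, 5=green, 6=red, 7=blue.
That is already a proper 4-coloring.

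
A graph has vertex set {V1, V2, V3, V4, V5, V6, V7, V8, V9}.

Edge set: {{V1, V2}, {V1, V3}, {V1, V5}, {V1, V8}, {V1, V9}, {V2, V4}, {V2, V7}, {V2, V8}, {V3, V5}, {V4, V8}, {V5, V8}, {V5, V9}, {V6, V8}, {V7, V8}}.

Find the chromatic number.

3

V2, V4, V8 are pairwise adjacent, so at least 3 colors are needed.
3 colors suffice: V1=blue, V2=green, V3=red, V4=blue, V5=green, V6=blue, V7=blue, V8=red, V9=red. No two adjacent vertices share a color.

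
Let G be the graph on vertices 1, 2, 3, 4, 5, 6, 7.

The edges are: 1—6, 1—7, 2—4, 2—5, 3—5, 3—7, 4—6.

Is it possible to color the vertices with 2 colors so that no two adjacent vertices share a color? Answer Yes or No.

The cycle 2-4-6-1-7-3-5-2 has odd length 7, so it cannot be 2-colored; at least 3 colors are needed.
So 2 colors are not enough.

No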